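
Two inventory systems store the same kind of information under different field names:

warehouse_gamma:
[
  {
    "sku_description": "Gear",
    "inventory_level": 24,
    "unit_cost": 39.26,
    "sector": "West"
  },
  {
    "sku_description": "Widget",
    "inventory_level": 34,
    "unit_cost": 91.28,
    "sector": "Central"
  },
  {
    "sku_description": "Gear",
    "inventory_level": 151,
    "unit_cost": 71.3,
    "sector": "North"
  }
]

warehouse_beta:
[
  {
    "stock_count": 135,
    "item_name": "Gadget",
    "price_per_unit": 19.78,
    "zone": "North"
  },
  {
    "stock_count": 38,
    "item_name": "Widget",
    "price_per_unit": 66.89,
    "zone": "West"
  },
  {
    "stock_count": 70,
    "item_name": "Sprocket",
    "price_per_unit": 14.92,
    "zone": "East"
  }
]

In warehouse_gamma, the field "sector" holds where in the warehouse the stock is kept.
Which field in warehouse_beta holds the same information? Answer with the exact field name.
zone

In warehouse_gamma, "sector" holds where in the warehouse the stock is kept.
The fields in warehouse_beta are: "stock_count", "item_name", "price_per_unit", "zone".
"zone" is the match: the name refers to the same concept and its values are area labels (e.g. 'East', 'North').
The other fields ("stock_count", "item_name", "price_per_unit") hold different kinds of data.

So "sector" in warehouse_gamma corresponds to "zone" in warehouse_beta.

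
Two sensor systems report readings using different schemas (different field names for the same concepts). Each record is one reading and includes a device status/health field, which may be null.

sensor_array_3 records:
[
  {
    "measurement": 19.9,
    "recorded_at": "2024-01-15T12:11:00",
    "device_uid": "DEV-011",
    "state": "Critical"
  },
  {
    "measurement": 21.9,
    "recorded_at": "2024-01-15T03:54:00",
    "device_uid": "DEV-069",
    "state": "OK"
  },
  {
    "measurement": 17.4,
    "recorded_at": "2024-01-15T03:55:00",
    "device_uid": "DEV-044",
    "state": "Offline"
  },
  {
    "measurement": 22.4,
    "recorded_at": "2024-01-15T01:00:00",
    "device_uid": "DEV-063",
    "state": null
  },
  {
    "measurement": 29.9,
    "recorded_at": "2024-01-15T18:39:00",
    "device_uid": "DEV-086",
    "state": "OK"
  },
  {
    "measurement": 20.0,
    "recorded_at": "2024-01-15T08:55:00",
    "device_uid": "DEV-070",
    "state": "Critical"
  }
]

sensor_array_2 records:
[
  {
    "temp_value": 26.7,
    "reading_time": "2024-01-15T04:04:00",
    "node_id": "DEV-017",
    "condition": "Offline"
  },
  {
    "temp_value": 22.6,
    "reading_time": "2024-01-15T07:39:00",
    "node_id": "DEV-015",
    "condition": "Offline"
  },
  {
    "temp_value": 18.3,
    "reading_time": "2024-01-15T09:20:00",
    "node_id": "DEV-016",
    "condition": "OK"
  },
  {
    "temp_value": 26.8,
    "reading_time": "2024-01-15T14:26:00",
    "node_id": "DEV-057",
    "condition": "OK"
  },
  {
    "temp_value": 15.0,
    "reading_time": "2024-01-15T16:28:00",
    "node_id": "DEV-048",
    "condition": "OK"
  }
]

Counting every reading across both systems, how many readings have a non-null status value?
10

Schema mapping: "state" (sensor_array_3) = "condition" (sensor_array_2) = status

Non-null in sensor_array_3: 5
Non-null in sensor_array_2: 5

Total non-null: 5 + 5 = 10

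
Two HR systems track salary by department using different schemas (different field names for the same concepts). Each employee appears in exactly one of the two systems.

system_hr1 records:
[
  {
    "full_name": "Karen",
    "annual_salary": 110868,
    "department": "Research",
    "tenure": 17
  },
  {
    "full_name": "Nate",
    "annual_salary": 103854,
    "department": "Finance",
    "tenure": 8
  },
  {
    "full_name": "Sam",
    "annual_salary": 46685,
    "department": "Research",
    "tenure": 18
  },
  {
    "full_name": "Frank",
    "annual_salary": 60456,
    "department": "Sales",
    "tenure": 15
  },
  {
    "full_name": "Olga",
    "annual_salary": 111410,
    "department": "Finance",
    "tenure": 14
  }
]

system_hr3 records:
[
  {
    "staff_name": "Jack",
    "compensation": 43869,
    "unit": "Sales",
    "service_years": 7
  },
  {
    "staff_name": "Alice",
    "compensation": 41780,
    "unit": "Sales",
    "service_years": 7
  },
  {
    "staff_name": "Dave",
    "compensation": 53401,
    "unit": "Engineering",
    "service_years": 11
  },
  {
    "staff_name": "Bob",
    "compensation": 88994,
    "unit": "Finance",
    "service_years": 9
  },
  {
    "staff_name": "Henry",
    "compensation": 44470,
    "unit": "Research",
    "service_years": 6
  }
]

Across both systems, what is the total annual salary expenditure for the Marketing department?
0

Schema mappings:
- "department" (system_hr1) = "unit" (system_hr3) = department
- "annual_salary" (system_hr1) = "compensation" (system_hr3) = salary

Marketing salaries from system_hr1: 0
Marketing salaries from system_hr3: 0

Total: 0 + 0 = 0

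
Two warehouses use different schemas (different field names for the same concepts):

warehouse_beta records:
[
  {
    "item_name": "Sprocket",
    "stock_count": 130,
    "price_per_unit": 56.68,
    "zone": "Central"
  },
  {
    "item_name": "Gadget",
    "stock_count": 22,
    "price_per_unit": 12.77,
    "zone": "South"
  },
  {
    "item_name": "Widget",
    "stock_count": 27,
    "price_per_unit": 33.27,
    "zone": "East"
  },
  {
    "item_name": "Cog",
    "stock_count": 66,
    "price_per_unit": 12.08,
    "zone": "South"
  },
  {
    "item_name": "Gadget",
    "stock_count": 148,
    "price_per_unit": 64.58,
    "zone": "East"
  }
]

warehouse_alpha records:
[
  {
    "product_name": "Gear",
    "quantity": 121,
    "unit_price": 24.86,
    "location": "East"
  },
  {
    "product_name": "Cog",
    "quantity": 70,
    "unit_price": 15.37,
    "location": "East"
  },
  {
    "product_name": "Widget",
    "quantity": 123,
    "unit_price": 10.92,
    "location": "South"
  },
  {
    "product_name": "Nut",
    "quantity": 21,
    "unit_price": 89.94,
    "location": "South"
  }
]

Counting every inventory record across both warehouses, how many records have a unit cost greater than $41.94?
3

Schema mapping: "price_per_unit" (warehouse_beta) = "unit_price" (warehouse_alpha) = unit cost

Records > $41.94 in warehouse_beta: 2
Records > $41.94 in warehouse_alpha: 1

Total count: 2 + 1 = 3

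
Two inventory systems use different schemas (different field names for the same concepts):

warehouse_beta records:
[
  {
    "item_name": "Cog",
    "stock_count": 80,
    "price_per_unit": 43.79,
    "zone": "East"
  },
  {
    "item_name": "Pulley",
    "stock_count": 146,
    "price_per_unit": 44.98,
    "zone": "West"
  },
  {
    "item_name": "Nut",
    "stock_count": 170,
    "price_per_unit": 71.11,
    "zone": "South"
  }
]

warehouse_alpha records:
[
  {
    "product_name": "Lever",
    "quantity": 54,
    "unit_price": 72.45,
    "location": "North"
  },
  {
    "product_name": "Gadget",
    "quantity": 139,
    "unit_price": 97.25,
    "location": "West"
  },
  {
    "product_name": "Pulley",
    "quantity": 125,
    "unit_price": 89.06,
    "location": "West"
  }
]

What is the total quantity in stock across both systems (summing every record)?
714

To reconcile these schemas, identify the field holding the quantity in stock in each system:
1. In warehouse_beta it is "stock_count"
2. In warehouse_alpha it is "quantity"

From warehouse_beta: 80 + 146 + 170 = 396
From warehouse_alpha: 54 + 139 + 125 = 318

Total: 396 + 318 = 714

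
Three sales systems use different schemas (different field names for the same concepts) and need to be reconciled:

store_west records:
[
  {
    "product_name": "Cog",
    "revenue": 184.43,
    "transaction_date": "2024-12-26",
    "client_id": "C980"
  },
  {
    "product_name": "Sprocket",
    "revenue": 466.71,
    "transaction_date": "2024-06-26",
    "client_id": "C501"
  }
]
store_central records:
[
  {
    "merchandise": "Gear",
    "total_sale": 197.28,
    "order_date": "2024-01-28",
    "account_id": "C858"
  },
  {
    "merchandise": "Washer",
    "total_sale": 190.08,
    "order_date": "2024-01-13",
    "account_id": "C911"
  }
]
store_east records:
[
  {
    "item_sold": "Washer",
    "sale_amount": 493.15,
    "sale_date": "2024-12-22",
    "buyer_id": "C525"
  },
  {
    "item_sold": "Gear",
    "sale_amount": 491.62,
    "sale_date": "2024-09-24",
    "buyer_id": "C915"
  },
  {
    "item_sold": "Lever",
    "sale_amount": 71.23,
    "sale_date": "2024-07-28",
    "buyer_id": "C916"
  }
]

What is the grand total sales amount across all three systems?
2094.5

Schema reconciliation - all amount fields map to sale amount:

store_west (revenue): 651.14
store_central (total_sale): 387.36
store_east (sale_amount): 1056.0

Grand total: 2094.5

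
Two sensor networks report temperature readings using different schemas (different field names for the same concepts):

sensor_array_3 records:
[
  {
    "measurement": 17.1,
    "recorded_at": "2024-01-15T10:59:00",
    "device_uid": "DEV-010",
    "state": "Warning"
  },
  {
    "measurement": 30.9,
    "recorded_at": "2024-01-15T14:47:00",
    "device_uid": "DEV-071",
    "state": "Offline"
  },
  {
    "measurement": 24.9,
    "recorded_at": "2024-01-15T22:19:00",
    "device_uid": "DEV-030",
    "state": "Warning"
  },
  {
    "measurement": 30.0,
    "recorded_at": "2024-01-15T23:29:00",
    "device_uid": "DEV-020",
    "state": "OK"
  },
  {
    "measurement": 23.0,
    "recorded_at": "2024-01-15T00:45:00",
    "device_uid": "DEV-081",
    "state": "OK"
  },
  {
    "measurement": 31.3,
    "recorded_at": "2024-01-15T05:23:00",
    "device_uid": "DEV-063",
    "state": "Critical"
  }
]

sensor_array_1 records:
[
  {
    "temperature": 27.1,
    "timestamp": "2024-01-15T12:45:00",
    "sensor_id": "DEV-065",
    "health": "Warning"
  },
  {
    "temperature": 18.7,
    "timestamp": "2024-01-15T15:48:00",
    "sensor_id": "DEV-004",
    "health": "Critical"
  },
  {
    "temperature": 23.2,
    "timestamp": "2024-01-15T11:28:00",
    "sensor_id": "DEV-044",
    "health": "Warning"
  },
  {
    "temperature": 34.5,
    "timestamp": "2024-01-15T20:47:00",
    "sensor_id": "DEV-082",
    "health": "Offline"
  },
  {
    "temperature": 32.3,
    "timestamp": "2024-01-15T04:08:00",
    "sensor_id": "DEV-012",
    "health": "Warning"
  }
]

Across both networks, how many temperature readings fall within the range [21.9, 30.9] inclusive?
6

Schema mapping: "measurement" (sensor_array_3) = "temperature" (sensor_array_1) = temperature

Readings in [21.9, 30.9] from sensor_array_3: 4
Readings in [21.9, 30.9] from sensor_array_1: 2

Total count: 4 + 2 = 6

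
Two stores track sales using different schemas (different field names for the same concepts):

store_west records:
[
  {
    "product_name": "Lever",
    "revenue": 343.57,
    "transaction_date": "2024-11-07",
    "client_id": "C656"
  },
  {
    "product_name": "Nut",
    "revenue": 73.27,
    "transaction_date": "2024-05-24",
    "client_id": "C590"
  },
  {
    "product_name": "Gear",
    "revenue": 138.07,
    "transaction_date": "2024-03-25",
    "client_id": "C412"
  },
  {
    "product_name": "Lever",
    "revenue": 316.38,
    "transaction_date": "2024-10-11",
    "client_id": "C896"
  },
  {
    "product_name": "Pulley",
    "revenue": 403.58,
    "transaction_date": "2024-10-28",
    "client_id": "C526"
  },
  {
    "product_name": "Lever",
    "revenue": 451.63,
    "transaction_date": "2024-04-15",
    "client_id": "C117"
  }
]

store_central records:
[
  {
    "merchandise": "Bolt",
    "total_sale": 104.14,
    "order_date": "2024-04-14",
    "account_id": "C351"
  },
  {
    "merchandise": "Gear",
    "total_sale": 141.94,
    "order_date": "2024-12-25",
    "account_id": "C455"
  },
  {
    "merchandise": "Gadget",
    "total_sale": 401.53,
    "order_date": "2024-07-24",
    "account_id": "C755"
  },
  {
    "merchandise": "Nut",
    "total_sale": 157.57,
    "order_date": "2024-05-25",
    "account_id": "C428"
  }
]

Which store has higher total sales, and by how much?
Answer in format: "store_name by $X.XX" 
store_west by $921.32

Schema mapping: "revenue" (store_west) = "total_sale" (store_central) = sale amount

Total for store_west: 1726.50
Total for store_central: 805.18

Difference: |1726.50 - 805.18| = 921.32
store_west has higher sales by $921.32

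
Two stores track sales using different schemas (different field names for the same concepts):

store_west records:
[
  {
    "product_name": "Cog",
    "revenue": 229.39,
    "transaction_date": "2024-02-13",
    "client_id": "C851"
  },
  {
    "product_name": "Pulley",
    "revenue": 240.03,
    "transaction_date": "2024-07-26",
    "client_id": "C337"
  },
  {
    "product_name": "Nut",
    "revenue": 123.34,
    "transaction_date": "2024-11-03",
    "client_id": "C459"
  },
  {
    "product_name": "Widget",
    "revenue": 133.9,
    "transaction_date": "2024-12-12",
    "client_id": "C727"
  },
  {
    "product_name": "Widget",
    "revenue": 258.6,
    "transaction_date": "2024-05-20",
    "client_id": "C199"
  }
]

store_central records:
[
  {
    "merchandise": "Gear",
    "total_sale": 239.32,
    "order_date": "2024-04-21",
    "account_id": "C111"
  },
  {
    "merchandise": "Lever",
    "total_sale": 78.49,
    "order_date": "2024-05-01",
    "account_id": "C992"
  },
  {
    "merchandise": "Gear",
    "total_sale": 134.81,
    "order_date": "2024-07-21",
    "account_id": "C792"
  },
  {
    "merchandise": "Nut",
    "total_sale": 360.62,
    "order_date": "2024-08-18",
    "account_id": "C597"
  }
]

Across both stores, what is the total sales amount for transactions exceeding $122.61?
1720.01

Schema mapping: "revenue" (store_west) = "total_sale" (store_central) = sale amount

Sum of sales > $122.61 in store_west: 985.26
Sum of sales > $122.61 in store_central: 734.75

Total: 985.26 + 734.75 = 1720.01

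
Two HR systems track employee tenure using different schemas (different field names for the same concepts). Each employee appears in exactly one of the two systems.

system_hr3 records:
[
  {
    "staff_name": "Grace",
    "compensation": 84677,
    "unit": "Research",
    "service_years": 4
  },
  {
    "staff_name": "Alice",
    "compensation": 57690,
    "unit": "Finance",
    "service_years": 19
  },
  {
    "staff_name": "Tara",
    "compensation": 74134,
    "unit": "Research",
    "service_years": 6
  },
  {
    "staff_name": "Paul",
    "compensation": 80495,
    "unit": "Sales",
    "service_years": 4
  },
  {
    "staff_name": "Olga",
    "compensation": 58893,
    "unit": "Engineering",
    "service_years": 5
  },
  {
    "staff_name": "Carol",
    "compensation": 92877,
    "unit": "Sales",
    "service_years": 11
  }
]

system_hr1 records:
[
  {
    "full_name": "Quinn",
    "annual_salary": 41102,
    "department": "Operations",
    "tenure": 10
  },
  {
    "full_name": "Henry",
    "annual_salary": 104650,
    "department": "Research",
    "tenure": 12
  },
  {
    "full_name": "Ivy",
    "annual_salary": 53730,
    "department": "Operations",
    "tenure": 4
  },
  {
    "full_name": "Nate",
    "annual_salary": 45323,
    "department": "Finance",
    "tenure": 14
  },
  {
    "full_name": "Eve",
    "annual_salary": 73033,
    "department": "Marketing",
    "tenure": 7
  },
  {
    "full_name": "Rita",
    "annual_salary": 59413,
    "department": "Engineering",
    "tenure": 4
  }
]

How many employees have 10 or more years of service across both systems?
5

Reconcile schemas: "service_years" (system_hr3) = "tenure" (system_hr1) = years of service

From system_hr3: 2 employees with >= 10 years
From system_hr1: 3 employees with >= 10 years

Total: 2 + 3 = 5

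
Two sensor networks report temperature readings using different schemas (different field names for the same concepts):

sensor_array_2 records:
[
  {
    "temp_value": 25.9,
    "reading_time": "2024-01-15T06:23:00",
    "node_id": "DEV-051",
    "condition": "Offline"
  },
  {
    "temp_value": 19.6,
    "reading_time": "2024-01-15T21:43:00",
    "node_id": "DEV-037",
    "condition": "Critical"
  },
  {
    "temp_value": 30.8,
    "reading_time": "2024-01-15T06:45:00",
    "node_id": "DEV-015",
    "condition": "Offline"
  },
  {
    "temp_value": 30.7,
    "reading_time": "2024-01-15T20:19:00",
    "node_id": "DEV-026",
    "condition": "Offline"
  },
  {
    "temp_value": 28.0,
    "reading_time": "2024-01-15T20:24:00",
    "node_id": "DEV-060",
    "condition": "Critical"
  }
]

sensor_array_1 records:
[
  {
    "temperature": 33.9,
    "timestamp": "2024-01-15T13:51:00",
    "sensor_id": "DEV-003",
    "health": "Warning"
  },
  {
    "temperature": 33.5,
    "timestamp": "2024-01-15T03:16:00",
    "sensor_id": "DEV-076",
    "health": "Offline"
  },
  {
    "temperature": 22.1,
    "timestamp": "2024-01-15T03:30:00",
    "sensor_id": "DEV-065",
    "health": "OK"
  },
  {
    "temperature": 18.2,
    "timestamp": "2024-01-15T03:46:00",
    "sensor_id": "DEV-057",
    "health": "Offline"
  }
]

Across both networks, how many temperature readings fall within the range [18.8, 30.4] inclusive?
4

Schema mapping: "temp_value" (sensor_array_2) = "temperature" (sensor_array_1) = temperature

Readings in [18.8, 30.4] from sensor_array_2: 3
Readings in [18.8, 30.4] from sensor_array_1: 1

Total count: 3 + 1 = 4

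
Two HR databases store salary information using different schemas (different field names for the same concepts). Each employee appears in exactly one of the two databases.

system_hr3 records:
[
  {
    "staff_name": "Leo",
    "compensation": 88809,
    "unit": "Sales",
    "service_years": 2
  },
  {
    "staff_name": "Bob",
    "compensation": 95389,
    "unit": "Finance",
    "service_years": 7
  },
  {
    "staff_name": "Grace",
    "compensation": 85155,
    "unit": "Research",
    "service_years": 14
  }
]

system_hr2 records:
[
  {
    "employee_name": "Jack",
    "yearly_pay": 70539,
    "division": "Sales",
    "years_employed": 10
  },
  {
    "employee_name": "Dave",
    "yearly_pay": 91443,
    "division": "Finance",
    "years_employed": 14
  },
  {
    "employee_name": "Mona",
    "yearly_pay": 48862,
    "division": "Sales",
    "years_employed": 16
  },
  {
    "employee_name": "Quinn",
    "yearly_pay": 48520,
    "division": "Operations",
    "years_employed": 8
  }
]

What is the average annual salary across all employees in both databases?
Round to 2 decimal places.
75531.00

Schema mapping: "compensation" (system_hr3) = "yearly_pay" (system_hr2) = annual salary

All salaries: [88809, 95389, 85155, 70539, 91443, 48862, 48520]
Sum: 528717
Count: 7
Average: 528717 / 7 = 75531.00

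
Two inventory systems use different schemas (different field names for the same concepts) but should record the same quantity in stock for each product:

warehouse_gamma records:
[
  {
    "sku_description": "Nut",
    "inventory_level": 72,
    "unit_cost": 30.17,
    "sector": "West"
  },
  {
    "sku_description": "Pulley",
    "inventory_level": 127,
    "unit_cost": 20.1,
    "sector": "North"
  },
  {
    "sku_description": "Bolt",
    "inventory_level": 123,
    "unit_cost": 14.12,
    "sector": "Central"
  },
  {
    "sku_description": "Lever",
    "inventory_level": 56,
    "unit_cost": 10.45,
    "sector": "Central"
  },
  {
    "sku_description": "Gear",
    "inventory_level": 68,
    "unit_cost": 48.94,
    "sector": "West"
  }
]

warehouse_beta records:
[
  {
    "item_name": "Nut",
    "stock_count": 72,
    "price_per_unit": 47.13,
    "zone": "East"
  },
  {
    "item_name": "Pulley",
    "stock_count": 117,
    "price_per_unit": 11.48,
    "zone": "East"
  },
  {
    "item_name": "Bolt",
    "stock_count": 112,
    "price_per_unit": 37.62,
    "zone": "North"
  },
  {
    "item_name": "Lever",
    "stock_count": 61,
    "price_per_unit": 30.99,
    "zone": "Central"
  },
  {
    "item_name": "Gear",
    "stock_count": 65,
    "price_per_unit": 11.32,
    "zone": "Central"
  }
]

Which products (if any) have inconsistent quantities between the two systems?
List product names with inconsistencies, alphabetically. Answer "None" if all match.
Bolt, Gear, Lever, Pulley

Schema mappings:
- "sku_description" (warehouse_gamma) = "item_name" (warehouse_beta) = product name
- "inventory_level" (warehouse_gamma) = "stock_count" (warehouse_beta) = quantity

Comparison:
  Nut: 72 vs 72 - MATCH
  Pulley: 127 vs 117 - MISMATCH
  Bolt: 123 vs 112 - MISMATCH
  Lever: 56 vs 61 - MISMATCH
  Gear: 68 vs 65 - MISMATCH

Products with inconsistencies: Bolt, Gear, Lever, Pulley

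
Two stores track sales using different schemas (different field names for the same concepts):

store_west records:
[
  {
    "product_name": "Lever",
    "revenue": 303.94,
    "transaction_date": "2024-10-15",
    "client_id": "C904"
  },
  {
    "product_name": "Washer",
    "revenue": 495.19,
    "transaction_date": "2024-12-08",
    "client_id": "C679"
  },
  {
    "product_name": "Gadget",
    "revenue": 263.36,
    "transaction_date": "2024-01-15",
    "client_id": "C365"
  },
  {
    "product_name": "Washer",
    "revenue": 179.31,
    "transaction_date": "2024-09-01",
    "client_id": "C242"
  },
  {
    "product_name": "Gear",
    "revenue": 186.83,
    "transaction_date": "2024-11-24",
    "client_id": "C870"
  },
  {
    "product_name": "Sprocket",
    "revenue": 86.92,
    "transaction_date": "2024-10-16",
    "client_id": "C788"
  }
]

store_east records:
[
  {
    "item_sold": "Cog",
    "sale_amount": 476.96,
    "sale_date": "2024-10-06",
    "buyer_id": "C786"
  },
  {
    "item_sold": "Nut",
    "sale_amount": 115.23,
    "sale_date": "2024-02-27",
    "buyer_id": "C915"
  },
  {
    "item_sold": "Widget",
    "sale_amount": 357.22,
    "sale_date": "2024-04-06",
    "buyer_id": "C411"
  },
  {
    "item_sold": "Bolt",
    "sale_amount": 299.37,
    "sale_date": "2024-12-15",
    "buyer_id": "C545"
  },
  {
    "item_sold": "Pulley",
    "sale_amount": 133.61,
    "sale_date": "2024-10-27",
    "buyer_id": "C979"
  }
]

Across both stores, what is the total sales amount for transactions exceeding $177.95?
2562.18

Schema mapping: "revenue" (store_west) = "sale_amount" (store_east) = sale amount

Sum of sales > $177.95 in store_west: 1428.63
Sum of sales > $177.95 in store_east: 1133.55

Total: 1428.63 + 1133.55 = 2562.18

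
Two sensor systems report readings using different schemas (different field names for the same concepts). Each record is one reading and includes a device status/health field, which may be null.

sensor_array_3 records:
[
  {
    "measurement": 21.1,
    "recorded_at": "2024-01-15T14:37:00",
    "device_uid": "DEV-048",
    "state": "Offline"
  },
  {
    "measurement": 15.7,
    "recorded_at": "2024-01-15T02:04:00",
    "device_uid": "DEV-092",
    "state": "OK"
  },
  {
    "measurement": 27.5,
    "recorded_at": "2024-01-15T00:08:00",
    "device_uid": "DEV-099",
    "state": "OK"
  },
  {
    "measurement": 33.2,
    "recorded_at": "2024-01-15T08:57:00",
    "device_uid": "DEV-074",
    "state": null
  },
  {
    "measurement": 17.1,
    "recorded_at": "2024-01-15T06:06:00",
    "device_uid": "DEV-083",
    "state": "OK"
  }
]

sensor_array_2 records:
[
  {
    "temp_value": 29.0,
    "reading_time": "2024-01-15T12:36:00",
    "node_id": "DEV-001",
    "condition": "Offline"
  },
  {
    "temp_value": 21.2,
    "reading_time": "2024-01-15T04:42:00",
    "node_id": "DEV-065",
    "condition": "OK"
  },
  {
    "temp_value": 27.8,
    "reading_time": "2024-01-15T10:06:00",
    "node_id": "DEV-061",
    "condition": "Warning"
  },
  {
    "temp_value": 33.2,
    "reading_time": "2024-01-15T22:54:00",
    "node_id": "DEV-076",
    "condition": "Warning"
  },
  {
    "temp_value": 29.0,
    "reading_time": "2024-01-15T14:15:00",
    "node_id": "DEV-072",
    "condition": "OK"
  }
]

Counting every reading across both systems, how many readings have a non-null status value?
9

Schema mapping: "state" (sensor_array_3) = "condition" (sensor_array_2) = status

Non-null in sensor_array_3: 4
Non-null in sensor_array_2: 5

Total non-null: 4 + 5 = 9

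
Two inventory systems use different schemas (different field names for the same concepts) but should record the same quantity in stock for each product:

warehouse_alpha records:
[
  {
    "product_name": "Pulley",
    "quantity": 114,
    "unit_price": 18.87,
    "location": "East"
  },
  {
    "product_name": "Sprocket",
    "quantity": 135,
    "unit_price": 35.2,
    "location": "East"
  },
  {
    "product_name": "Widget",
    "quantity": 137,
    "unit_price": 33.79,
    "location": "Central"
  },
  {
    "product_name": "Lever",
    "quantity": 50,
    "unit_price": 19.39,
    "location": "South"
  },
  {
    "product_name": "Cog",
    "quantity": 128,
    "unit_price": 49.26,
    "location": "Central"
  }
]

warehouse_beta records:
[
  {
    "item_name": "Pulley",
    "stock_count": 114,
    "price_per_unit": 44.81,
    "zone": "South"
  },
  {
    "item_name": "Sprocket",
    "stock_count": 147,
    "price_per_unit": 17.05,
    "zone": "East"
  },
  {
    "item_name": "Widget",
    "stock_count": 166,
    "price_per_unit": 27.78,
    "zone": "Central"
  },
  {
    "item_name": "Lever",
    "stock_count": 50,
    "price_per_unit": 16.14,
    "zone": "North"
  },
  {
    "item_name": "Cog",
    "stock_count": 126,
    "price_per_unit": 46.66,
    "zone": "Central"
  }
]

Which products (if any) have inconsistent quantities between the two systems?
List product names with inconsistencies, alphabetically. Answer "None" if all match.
Cog, Sprocket, Widget

Schema mappings:
- "product_name" (warehouse_alpha) = "item_name" (warehouse_beta) = product name
- "quantity" (warehouse_alpha) = "stock_count" (warehouse_beta) = quantity

Comparison:
  Pulley: 114 vs 114 - MATCH
  Sprocket: 135 vs 147 - MISMATCH
  Widget: 137 vs 166 - MISMATCH
  Lever: 50 vs 50 - MATCH
  Cog: 128 vs 126 - MISMATCH

Products with inconsistencies: Cog, Sprocket, Widget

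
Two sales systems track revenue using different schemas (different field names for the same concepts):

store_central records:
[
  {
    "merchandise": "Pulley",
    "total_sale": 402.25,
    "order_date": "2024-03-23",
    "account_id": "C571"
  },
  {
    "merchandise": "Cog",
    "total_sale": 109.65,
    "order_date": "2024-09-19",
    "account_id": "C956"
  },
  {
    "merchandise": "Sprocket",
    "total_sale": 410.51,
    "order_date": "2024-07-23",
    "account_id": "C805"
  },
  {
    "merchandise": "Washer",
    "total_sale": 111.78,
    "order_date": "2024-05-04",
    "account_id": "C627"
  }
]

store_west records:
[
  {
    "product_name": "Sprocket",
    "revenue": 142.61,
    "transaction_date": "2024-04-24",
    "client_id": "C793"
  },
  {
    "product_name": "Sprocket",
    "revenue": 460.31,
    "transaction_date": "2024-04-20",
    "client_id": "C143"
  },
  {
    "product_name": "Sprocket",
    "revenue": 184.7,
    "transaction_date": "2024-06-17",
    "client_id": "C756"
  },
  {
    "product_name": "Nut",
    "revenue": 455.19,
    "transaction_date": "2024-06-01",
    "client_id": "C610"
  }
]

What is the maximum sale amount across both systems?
460.31

Reconcile: "total_sale" (store_central) = "revenue" (store_west) = sale amount

Maximum in store_central: 410.51
Maximum in store_west: 460.31

Overall maximum: max(410.51, 460.31) = 460.31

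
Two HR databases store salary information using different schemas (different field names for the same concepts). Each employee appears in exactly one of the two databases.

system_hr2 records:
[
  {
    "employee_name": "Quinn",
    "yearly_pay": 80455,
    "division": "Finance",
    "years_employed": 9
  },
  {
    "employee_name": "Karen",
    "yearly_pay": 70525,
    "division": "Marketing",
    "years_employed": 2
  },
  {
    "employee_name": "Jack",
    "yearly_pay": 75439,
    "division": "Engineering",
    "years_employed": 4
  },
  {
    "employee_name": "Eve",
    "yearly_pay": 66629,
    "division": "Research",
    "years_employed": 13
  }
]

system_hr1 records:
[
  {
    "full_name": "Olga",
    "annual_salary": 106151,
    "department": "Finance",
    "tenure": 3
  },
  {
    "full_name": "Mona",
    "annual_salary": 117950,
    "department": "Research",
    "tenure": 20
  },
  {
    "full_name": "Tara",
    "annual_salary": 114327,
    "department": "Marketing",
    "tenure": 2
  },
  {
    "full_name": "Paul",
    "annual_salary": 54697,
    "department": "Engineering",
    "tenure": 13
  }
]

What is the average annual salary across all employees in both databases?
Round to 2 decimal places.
85771.63

Schema mapping: "yearly_pay" (system_hr2) = "annual_salary" (system_hr1) = annual salary

All salaries: [80455, 70525, 75439, 66629, 106151, 117950, 114327, 54697]
Sum: 686173
Count: 8
Average: 686173 / 8 = 85771.63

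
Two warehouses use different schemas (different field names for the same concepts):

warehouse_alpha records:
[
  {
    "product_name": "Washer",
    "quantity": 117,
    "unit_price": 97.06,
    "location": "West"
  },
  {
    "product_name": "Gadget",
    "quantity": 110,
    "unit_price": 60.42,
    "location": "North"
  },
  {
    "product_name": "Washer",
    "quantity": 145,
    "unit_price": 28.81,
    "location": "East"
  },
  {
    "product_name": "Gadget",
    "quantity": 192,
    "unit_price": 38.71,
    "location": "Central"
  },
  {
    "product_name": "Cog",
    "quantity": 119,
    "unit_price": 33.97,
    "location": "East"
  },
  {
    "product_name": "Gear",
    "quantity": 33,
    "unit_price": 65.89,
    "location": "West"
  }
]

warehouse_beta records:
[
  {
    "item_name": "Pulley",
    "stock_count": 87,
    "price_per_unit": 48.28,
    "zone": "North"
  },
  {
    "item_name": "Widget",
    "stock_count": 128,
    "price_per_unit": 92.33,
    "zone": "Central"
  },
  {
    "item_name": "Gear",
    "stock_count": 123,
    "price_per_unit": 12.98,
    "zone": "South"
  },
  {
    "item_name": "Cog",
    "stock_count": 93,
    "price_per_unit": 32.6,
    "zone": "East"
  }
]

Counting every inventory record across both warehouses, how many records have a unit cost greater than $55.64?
4

Schema mapping: "unit_price" (warehouse_alpha) = "price_per_unit" (warehouse_beta) = unit cost

Records > $55.64 in warehouse_alpha: 3
Records > $55.64 in warehouse_beta: 1

Total count: 3 + 1 = 4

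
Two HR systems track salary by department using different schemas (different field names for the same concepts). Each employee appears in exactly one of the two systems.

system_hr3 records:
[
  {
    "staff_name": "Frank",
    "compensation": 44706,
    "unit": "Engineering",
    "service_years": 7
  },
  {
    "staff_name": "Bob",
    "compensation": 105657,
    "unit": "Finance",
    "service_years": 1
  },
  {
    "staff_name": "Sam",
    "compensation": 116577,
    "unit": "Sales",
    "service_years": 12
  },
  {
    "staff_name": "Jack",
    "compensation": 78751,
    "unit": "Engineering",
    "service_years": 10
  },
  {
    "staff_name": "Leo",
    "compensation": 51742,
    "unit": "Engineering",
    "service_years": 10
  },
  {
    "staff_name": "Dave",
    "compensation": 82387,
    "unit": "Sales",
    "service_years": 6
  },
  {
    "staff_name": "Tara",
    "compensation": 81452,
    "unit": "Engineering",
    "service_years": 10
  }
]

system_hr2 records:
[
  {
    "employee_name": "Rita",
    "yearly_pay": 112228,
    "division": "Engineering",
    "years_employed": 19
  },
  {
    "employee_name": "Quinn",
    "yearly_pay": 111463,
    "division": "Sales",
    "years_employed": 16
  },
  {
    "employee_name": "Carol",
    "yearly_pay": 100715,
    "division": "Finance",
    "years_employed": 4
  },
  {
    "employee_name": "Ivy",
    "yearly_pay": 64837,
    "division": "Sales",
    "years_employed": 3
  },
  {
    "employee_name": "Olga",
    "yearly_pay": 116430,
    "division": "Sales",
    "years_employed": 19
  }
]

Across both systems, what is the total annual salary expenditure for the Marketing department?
0

Schema mappings:
- "unit" (system_hr3) = "division" (system_hr2) = department
- "compensation" (system_hr3) = "yearly_pay" (system_hr2) = salary

Marketing salaries from system_hr3: 0
Marketing salaries from system_hr2: 0

Total: 0 + 0 = 0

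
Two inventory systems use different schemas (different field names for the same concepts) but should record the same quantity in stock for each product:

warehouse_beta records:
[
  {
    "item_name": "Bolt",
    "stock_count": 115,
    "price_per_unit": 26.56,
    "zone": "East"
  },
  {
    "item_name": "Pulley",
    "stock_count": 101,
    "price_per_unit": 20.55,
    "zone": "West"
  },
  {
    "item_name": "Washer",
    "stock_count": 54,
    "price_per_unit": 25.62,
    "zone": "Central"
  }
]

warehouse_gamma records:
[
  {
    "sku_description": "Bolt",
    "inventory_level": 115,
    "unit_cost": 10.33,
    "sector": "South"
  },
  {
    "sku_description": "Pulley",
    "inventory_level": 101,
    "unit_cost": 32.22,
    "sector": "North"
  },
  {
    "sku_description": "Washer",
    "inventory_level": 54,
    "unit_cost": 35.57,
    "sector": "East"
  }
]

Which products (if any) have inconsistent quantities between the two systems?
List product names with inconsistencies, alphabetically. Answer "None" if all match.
None

Schema mappings:
- "item_name" (warehouse_beta) = "sku_description" (warehouse_gamma) = product name
- "stock_count" (warehouse_beta) = "inventory_level" (warehouse_gamma) = quantity

Comparison:
  Bolt: 115 vs 115 - MATCH
  Pulley: 101 vs 101 - MATCH
  Washer: 54 vs 54 - MATCH

Products with inconsistencies: None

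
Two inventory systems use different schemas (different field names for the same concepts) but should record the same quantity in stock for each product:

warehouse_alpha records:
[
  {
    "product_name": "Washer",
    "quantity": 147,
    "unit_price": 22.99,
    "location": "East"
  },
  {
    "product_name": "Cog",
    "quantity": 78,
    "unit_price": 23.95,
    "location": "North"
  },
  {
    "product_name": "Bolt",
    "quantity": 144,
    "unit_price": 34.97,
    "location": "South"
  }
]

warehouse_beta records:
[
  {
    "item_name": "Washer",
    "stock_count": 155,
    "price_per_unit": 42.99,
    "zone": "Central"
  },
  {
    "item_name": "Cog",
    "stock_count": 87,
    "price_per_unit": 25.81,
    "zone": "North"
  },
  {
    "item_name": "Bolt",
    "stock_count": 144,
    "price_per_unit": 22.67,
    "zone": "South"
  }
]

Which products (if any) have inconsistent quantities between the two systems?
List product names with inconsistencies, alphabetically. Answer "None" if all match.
Cog, Washer

Schema mappings:
- "product_name" (warehouse_alpha) = "item_name" (warehouse_beta) = product name
- "quantity" (warehouse_alpha) = "stock_count" (warehouse_beta) = quantity

Comparison:
  Washer: 147 vs 155 - MISMATCH
  Cog: 78 vs 87 - MISMATCH
  Bolt: 144 vs 144 - MATCH

Products with inconsistencies: Cog, Washer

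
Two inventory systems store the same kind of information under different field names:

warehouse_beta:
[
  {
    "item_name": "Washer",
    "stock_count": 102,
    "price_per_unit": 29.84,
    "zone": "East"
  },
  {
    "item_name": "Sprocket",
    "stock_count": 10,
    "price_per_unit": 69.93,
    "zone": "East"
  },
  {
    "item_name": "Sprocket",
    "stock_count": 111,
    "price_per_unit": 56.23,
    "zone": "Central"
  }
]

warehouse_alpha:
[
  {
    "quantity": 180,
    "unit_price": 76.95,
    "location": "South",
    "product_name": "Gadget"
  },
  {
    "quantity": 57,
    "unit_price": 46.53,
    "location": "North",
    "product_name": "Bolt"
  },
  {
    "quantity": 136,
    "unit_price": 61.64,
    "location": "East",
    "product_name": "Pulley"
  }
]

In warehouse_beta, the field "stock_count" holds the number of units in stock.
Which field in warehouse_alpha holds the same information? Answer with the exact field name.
quantity

In warehouse_beta, "stock_count" holds the number of units in stock.
The fields in warehouse_alpha are: "quantity", "unit_price", "location", "product_name".
"quantity" is the match: the name refers to the same concept and its values are whole-number counts (e.g. 180, 57).
The other fields ("unit_price", "location", "product_name") hold different kinds of data.

So "stock_count" in warehouse_beta corresponds to "quantity" in warehouse_alpha.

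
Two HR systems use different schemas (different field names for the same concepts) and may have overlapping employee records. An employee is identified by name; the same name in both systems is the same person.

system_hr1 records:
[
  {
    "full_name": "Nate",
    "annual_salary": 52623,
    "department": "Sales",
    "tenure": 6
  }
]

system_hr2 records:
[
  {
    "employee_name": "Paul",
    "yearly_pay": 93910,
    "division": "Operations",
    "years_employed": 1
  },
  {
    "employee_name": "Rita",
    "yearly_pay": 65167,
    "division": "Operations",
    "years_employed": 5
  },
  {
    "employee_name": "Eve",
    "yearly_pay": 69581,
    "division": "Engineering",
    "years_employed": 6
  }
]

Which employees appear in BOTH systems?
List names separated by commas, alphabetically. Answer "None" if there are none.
None

Schema mapping: "full_name" (system_hr1) = "employee_name" (system_hr2) = employee name

Names in system_hr1: ['Nate']
Names in system_hr2: ['Eve', 'Paul', 'Rita']

Intersection: None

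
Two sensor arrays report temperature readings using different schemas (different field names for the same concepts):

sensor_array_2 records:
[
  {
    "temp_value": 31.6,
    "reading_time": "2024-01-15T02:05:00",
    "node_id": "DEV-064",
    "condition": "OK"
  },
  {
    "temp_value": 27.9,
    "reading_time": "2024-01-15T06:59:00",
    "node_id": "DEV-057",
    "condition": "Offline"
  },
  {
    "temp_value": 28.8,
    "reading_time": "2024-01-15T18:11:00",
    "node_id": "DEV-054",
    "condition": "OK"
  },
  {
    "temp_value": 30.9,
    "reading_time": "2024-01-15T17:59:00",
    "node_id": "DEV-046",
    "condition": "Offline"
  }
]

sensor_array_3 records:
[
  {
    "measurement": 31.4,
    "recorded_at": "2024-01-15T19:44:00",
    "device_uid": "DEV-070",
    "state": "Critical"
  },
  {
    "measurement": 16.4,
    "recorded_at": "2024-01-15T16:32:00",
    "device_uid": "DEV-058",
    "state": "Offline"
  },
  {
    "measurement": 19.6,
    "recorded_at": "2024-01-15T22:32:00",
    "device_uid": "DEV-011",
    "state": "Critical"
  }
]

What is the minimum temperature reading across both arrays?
16.4

Schema mapping: "temp_value" (sensor_array_2) = "measurement" (sensor_array_3) = temperature reading

Minimum in sensor_array_2: 27.9
Minimum in sensor_array_3: 16.4

Overall minimum: min(27.9, 16.4) = 16.4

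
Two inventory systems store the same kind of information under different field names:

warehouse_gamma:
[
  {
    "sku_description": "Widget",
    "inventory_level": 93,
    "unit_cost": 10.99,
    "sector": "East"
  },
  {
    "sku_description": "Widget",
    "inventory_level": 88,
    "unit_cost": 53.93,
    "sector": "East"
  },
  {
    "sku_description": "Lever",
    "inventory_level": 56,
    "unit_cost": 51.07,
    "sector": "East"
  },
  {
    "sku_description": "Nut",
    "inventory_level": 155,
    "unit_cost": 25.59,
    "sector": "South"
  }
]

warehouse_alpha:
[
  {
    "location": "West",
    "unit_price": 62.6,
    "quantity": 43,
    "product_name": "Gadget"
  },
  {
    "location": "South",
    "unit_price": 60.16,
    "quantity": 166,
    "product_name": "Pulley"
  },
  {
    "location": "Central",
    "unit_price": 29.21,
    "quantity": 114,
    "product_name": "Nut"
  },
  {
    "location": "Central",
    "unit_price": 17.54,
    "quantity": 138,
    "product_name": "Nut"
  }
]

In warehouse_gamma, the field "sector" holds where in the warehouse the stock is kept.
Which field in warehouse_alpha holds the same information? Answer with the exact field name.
location

In warehouse_gamma, "sector" holds where in the warehouse the stock is kept.
The fields in warehouse_alpha are: "location", "unit_price", "quantity", "product_name".
"location" is the match: the name refers to the same concept and its values are area labels (e.g. 'Central', 'South').
The other fields ("unit_price", "quantity", "product_name") hold different kinds of data.

So "sector" in warehouse_gamma corresponds to "location" in warehouse_alpha.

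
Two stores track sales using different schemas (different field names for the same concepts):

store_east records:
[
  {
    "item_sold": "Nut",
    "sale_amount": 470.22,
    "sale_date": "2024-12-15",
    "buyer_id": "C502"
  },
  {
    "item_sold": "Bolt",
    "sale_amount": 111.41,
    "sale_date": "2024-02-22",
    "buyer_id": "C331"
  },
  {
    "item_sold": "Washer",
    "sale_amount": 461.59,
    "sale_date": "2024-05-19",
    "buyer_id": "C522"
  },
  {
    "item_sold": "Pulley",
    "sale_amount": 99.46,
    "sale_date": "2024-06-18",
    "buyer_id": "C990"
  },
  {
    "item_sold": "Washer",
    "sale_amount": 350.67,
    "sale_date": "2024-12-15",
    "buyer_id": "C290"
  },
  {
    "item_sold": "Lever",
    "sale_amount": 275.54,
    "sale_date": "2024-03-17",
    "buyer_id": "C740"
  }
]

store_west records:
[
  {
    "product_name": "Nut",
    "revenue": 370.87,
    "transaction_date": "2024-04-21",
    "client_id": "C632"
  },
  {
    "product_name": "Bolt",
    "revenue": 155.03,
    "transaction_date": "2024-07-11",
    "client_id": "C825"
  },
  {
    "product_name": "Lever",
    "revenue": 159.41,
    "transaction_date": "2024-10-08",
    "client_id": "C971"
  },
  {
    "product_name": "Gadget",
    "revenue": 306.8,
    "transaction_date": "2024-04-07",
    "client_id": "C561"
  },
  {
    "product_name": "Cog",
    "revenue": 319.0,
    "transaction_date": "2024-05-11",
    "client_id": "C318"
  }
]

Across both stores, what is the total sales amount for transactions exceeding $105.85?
2980.54

Schema mapping: "sale_amount" (store_east) = "revenue" (store_west) = sale amount

Sum of sales > $105.85 in store_east: 1669.43
Sum of sales > $105.85 in store_west: 1311.11

Total: 1669.43 + 1311.11 = 2980.54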